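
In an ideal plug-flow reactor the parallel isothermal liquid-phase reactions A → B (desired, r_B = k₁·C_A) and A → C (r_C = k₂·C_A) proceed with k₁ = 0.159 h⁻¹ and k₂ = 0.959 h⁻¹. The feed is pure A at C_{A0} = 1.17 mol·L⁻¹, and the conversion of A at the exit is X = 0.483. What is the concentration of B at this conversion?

0.0804 mol·L⁻¹

C_A = C_{A0}(1−X) = 0.6049 mol·L⁻¹.
Both paths are first order in A, so the instantaneous fraction to B is constant: dC_B/d(−C_A) = k₁/(k₁+k₂) = 0.1422.
C_B = 0.1422·(C_{A0}−C_A) = 0.1422×0.5651 = 0.0804 mol·L⁻¹.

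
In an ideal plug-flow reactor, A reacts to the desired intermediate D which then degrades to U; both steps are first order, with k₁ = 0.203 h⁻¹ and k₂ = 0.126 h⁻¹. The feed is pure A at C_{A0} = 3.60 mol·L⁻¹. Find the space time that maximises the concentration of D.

The intermediate peaks when r₁ = r₂, i.e. k₁e^(−k₁τ) = k₂e^(−k₂τ), giving τ_opt = ln(k₂/k₁)/(k₂−k₁).
= ln(0.126/0.203)/(0.126−0.203) = ln(0.6207)/-0.07700 = -0.4769/-0.07700 = 6.19 h.

6.19 h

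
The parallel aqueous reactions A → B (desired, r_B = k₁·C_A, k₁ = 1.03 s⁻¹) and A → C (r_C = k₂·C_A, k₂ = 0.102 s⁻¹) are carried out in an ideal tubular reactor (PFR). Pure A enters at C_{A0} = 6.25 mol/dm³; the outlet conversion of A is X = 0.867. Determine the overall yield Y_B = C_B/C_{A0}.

0.789

C_A = C_{A0}(1−X) = 0.8313 mol/dm³.
Both paths are first order in A, so the instantaneous fraction to B is constant: dC_B/d(−C_A) = k₁/(k₁+k₂) = 0.9099.
C_B = 0.9099·(C_{A0}−C_A) = 0.9099×5.419 = 4.93 mol/dm³.
Y_B = C_B/C_{A0} = 4.930/6.25 = 0.789.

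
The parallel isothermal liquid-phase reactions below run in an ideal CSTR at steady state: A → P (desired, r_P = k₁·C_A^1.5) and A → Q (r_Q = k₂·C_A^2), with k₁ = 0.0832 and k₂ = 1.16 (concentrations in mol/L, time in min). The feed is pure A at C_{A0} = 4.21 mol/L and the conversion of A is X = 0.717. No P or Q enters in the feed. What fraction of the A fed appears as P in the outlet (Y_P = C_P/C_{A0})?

Exit C_A = C_{A0}(1−X) = 4.21×0.283 = 1.191 mol/L.
Rates in a CSTR are evaluated at the outlet concentration: r_P = 0.0832×1.191^1.5 = 0.1082, r_Q = 1.16×1.191^2 = 1.647.
Fraction of consumed A going to P: r_P/(r_P+r_Q) = 0.06166.
C_P = 0.06166·C_{A0}·X = 0.06166×4.21×0.717 = 0.186 mol/L; Y_P = C_P/C_{A0} = 0.0442.

0.0442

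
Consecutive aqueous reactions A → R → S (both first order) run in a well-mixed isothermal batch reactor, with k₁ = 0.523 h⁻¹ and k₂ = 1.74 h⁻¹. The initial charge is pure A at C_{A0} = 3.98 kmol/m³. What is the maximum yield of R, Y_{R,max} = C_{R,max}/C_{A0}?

At the optimum, C_{R,max}/C_{A0} = (k₁/k₂)^[k₂/(k₂−k₁)].
= (0.523/1.74)^(1.74/(1.74−0.523)) = (0.3006)^(1.430) = 0.1793.

0.179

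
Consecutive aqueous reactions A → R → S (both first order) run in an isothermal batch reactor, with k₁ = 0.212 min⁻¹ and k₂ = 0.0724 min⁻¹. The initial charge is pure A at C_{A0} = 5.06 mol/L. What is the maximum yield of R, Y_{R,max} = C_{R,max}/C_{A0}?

0.573

At the optimum, C_{R,max}/C_{A0} = (k₁/k₂)^[k₂/(k₂−k₁)].
= (0.212/0.0724)^(0.0724/(0.0724−0.212)) = (2.928)^(-0.5186) = 0.5728.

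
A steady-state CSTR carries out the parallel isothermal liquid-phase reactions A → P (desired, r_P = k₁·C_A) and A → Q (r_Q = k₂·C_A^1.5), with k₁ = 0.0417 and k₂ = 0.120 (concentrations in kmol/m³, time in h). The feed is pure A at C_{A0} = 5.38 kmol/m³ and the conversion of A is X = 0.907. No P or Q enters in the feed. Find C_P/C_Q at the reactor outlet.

0.491

Exit C_A = C_{A0}(1−X) = 5.38×0.0930 = 0.5003 kmol/m³.
Rates in a CSTR are evaluated at the outlet concentration: r_P = 0.0417×0.5003 = 0.02086, r_Q = 0.120×0.5003^1.5 = 0.04247.
Overall selectivity = C_P/C_Q = r_Pτ/(r_Qτ) = r_P/r_Q = 0.491.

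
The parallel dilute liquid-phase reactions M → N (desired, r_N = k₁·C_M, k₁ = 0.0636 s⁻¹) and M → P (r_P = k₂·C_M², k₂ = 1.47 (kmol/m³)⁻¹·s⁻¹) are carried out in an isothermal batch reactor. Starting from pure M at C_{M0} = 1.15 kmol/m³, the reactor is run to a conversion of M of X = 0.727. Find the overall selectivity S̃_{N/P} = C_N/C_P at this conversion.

0.0666

C_M = C_{M0}(1−X) = 0.3140 kmol/m³.
Along a PFR/batch, dC_N/dC_M = −r_N/(r_N+r_P) = −k₁/(k₁+k₂·C_M).
Integrating from C_{M0} to C_M: C_N = (0.0636/1.47)·ln[(0.0636+1.47·1.15)/(0.0636+1.47·0.314)] = 0.04327·ln(1.754/0.5251) = 0.05218 kmol/m³.
C_P = (C_{M0}−C_M)−C_N = 0.7839 kmol/m³; S̃_{N/P} = 0.05218/0.7839 = 0.0666.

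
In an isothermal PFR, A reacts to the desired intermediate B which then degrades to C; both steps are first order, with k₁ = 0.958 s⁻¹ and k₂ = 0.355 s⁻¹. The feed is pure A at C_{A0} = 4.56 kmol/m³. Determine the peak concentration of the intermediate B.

At the optimum, C_{B,max}/C_{A0} = (k₁/k₂)^[k₂/(k₂−k₁)].
= (0.958/0.355)^(0.355/(0.355−0.958)) = (2.699)^(-0.5887) = 0.5574.
C_{B,max} = 0.5574×4.56 = 2.54 kmol/m³.

2.54 kmol/m³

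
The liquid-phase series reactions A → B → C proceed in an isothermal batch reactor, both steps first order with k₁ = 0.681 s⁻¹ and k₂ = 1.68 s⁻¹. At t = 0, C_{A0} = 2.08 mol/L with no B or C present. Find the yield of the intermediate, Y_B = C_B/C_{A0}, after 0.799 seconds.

For first-order series with pure A initially, C_B(t) = k₁C_{A0}/(k₂−k₁)·(e^(−k₁t) − e^(−k₂t)).
e^(−k₁t) = e^(−0.681×0.799) = e^(−0.5441) = 0.5804; e^(−k₂t) = e^(−1.342) = 0.2612.
C_B = 0.681×2.08/(1.68−0.681) × (0.5804−0.2612) = 1.418×0.3191 = 0.4525 mol/L.
Y_B = C_B/C_{A0} = 0.4525/2.08 = 0.218.

0.218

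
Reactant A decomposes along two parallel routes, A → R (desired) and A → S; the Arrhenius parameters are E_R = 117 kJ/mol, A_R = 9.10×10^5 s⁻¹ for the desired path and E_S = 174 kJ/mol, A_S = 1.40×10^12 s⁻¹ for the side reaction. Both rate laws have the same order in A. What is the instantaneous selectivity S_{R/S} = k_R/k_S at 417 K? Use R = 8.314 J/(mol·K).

k_R/k_S = (A_R/A_S)·exp[−(E_R−E_S)/(RT)] = (A_R/A_S)·exp[(E_S−E_R)/(RT)].
(E_S−E_R)/(RT) = (174−117)×10³/(8.314×417) = 57000/3467 = 16.44.
k_R/k_S = (9.10×10^5/1.40×10^12)·exp(16.44) = 6.500×10^-7 × 1.381×10^7 = 8.98.
Since E_R < E_S, lowering the temperature improves selectivity toward R.

8.98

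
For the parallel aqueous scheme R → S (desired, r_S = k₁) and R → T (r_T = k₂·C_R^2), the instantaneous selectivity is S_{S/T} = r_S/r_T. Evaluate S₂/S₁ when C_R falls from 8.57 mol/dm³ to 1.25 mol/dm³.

S_{S/T} = (k₁/k₂)·C_R^-2, so S₂/S₁ = (C_{R,2}/C_{R,1})^-2.
= (1.25/8.57)^(-2) = (0.1459)^(-2) = 47.0.

47.0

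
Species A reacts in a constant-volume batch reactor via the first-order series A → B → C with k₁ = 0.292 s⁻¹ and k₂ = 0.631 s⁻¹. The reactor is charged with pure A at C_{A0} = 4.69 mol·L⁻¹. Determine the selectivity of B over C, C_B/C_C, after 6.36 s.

For first-order series with pure A initially, C_B(t) = k₁C_{A0}/(k₂−k₁)·(e^(−k₁t) − e^(−k₂t)).
e^(−k₁t) = e^(−0.292×6.36) = e^(−1.857) = 0.1561; e^(−k₂t) = e^(−4.013) = 0.01808.
C_B = 0.292×4.69/(0.631−0.292) × (0.1561−0.01808) = 4.040×0.1380 = 0.5577 mol·L⁻¹.
C_A = C_{A0}e^(−k₁t) = 0.7322 mol·L⁻¹, so C_C = C_{A0}−C_A−C_B = 3.400 mol·L⁻¹; C_B/C_C = 0.164.

0.164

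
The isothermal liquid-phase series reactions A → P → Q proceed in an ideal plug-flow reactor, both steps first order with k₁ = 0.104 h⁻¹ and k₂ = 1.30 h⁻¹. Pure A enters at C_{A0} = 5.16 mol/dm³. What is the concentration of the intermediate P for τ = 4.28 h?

0.286 mol/dm³

Solving the coupled first-order balances gives C_P(τ) = [k₁/(k₂−k₁)]·C_{A0}·(e^(−k₁τ) − e^(−k₂τ)).
e^(−k₁τ) = e^(−0.104×4.28) = e^(−0.4451) = 0.6407; e^(−k₂τ) = e^(−5.564) = 0.003833.
C_P = 0.104×5.16/(1.30−0.104) × (0.6407−0.003833) = 0.4487×0.6369 = 0.2858 mol/dm³.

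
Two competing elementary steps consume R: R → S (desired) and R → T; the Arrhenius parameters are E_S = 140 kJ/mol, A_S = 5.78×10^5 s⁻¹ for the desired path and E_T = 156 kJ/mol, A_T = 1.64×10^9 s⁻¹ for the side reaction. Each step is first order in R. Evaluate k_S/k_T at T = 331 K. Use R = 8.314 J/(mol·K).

0.118

Since both paths have the same order in R, the concentration cancels and S_{S/T} = k_S/k_T = (A_S/A_T)·exp[(E_T−E_S)/(RT)].
(E_T−E_S)/(RT) = (156−140)×10³/(8.314×331) = 16000/2752 = 5.814.
k_S/k_T = (5.78×10^5/1.64×10^9)·exp(5.814) = 3.524×10^-4 × 335.0 = 0.118.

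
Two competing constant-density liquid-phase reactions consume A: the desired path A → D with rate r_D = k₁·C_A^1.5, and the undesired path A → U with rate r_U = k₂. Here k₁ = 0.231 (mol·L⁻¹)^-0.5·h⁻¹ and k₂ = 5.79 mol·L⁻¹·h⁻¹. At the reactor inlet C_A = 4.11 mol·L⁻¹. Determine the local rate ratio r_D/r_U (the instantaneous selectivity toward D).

S_{D/U} = r_D/r_U = (k₁·C_A^1.5)/(k₂) = (k₁/k₂)·C_A^1.5.
= (0.231×4.110^1.5) / (5.79) = 1.925/5.790 = 0.332.
Since the desired path is higher order in A, keeping C_A high (PFR or concentrated feed) favours D.

0.332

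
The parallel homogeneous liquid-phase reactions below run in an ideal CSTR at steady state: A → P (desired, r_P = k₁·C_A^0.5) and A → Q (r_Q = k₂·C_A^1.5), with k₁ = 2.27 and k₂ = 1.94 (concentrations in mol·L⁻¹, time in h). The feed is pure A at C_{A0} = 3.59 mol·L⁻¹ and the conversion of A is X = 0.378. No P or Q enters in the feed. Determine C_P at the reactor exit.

Exit C_A = C_{A0}(1−X) = 3.59×0.622 = 2.233 mol·L⁻¹.
A CSTR operates uniformly at the exit composition, giving r_P = 3.392 and r_Q = 6.473 (each k·C_A^n at C_A = 2.233).
Fraction of consumed A going to P: r_P/(r_P+r_Q) = 0.3438.
C_P = 0.3438·C_{A0}·X = 0.3438×3.59×0.378 = 0.467 mol·L⁻¹.

0.467 mol·L⁻¹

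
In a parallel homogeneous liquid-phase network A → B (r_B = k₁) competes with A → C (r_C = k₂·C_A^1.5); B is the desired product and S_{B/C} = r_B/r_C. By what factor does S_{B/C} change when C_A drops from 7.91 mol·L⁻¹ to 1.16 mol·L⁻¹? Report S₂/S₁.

17.8

S_{B/C} = (k₁/k₂)·C_A^-1.5, so S₂/S₁ = (C_{A,2}/C_{A,1})^-1.5.
= (1.16/7.91)^(-1.5) = (0.1466)^(-1.5) = 17.8.
Selectivity toward B rises as C_A falls — low-concentration operation is favoured.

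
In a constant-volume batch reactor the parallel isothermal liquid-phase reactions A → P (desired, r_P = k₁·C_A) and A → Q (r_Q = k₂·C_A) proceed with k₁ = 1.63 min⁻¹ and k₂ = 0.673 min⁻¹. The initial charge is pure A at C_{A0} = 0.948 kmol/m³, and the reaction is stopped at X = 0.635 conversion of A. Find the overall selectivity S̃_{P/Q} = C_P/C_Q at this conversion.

2.42

C_A = C_{A0}(1−X) = 0.3460 kmol/m³.
Both paths are first order in A, so the instantaneous fraction to P is constant: dC_P/d(−C_A) = k₁/(k₁+k₂) = 0.7078.
C_P = 0.7078·(C_{A0}−C_A) = 0.7078×0.6020 = 0.426 kmol/m³.
C_Q = (C_{A0}−C_A)−C_P = 0.1759 kmol/m³; S̃_{P/Q} = 0.4261/0.1759 = 2.42.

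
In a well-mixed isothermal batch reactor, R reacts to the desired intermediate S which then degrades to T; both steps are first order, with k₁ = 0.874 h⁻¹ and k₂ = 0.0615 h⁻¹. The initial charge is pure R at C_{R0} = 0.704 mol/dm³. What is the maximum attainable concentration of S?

Evaluating C_S at t_opt = ln(k₂/k₁)/(k₂−k₁) gives C_{S,max}/C_{R0} = (k₁/k₂)^[k₂/(k₂−k₁)].
= (0.874/0.0615)^(0.0615/(0.0615−0.874)) = (14.21)^(-0.07569) = 0.8180.
C_{S,max} = 0.8180×0.704 = 0.576 mol/dm³.

0.576 mol/dm³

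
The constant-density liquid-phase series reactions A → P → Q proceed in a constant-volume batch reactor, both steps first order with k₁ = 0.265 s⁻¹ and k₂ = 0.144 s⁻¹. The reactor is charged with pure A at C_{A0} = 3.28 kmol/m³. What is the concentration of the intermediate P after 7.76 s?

1.43 kmol/m³

Solving the coupled first-order balances gives C_P(t) = [k₁/(k₂−k₁)]·C_{A0}·(e^(−k₁t) − e^(−k₂t)).
e^(−k₁t) = e^(−0.265×7.76) = e^(−2.056) = 0.1279; e^(−k₂t) = e^(−1.117) = 0.3271.
C_P = 0.265×3.28/(0.144−0.265) × (0.1279−0.3271) = (-7.183)×(-0.1992) = 1.431 kmol/m³.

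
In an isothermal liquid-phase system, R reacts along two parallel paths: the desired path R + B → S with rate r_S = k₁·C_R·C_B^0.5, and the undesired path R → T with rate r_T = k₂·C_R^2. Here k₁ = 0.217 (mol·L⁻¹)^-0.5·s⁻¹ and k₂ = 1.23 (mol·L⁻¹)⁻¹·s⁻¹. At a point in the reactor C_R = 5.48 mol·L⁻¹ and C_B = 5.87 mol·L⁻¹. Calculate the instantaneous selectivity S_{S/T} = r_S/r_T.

S_{S/T} = r_S/r_T = (k₁·C_R·C_B^0.5)/(k₂·C_R^2) = (k₁/k₂)·C_R⁻¹·C_B^0.5.
= (0.217×5.480×5.870^0.5) / (1.23×5.480^2) = 2.881/36.94 = 0.0780.
The undesired path is higher order in R, so low C_R (CSTR or dilute feed) favours S.

0.0780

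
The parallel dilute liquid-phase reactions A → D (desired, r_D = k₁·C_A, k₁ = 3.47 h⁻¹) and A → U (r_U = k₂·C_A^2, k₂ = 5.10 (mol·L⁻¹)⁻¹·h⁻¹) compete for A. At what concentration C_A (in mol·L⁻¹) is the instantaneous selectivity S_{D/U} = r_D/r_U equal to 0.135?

S_{D/U} = (k₁/k₂)·C_A⁻¹ ⇒ C_A = (S·k₂/k₁)^(-1).
= (0.135×5.10/3.47)^(-1) = (0.1984)^(-1) = 5.04 mol·L⁻¹.

5.04 mol·L⁻¹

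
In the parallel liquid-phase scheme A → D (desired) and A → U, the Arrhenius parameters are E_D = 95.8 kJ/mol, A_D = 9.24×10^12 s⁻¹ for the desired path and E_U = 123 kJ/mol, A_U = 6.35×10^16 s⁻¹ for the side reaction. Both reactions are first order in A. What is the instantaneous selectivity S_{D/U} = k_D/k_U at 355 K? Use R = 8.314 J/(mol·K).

1.46

Since both paths have the same order in A, the concentration cancels and S_{D/U} = k_D/k_U = (A_D/A_U)·exp[(E_U−E_D)/(RT)].
(E_U−E_D)/(RT) = (123−95.8)×10³/(8.314×355) = 27200/2951 = 9.216.
k_D/k_U = (9.24×10^12/6.35×10^16)·exp(9.216) = 1.455×10^-4 × 10054 = 1.46.
Since E_D < E_U, lowering the temperature improves selectivity toward D.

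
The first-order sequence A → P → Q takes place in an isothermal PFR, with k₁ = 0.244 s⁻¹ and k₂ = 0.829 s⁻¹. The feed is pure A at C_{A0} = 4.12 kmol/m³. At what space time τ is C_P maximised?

For first-order series the maximum of C_P occurs at τ_opt = ln(k₂/k₁)/(k₂−k₁).
= ln(0.829/0.244)/(0.829−0.244) = ln(3.398)/0.5850 = 1.223/0.5850 = 2.09 s.

2.09 s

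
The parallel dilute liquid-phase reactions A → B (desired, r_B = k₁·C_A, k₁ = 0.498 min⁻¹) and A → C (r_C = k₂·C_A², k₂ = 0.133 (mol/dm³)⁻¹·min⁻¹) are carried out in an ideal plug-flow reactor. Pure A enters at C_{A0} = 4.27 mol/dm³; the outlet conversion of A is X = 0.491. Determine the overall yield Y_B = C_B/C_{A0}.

C_A = C_{A0}(1−X) = 2.173 mol/dm³.
Along a PFR/batch, dC_B/dC_A = −r_B/(r_B+r_C) = −k₁/(k₁+k₂·C_A).
Integrating from C_{A0} to C_A: C_B = (0.498/0.133)·ln[(0.498+0.133·4.27)/(0.498+0.133·2.17)] = 3.744·ln(1.066/0.7871) = 1.136 mol/dm³.
Y_B = C_B/C_{A0} = 1.136/4.27 = 0.266.

0.266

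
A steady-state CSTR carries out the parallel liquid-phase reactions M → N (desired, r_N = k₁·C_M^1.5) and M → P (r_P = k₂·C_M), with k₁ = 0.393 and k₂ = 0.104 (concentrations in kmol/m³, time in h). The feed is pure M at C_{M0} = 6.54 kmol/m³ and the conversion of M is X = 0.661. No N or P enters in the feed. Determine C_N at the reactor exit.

Exit C_M = C_{M0}(1−X) = 6.54×0.339 = 2.217 kmol/m³.
Rates in a CSTR are evaluated at the outlet concentration: r_N = 0.393×2.217^1.5 = 1.297, r_P = 0.104×2.217 = 0.2306.
Fraction of consumed M going to N: r_N/(r_N+r_P) = 0.8491.
C_N = 0.8491·C_{M0}·X = 0.8491×6.54×0.661 = 3.67 kmol/m³.

3.67 kmol/m³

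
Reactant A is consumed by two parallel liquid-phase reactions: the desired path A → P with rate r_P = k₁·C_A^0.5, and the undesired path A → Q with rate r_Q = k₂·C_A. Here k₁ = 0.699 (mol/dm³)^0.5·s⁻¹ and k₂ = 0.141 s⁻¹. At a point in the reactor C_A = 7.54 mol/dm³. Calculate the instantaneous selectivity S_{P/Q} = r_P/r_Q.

1.81

S_{P/Q} = r_P/r_Q = (k₁·C_A^0.5)/(k₂·C_A) = (k₁/k₂)·C_A^-0.5.
= (0.699×7.540^0.5) / (0.141×7.540) = 1.919/1.063 = 1.81.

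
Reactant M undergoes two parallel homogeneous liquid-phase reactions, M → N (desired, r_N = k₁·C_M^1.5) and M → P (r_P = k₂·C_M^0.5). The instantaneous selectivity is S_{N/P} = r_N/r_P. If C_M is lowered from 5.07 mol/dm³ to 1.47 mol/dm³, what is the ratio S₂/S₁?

0.290

S_{N/P} = (k₁/k₂)·C_M, so S₂/S₁ = (C_{M,2}/C_{M,1}).
= 1.47/5.07 = 0.290.
Selectivity toward N falls as C_M falls — high-concentration operation is favoured.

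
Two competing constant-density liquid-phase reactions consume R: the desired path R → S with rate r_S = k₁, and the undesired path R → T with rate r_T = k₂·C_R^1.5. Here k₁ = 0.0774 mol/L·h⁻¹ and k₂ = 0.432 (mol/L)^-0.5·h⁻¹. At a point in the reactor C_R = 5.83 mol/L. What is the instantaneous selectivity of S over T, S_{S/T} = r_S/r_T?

0.0127

S_{S/T} = r_S/r_T = (k₁)/(k₂·C_R^1.5) = (k₁/k₂)·C_R^-1.5.
= (0.0774) / (0.432×5.830^1.5) = 0.07740/6.081 = 0.0127.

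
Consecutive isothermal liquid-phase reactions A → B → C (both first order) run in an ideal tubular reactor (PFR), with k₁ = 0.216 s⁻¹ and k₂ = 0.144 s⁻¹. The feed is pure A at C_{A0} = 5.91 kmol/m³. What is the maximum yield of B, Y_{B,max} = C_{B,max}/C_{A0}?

Evaluating C_B at τ_opt = ln(k₂/k₁)/(k₂−k₁) gives C_{B,max}/C_{A0} = (k₁/k₂)^[k₂/(k₂−k₁)].
= (0.216/0.144)^(0.144/(0.144−0.216)) = (1.500)^(-2.000) = 0.4444.

0.444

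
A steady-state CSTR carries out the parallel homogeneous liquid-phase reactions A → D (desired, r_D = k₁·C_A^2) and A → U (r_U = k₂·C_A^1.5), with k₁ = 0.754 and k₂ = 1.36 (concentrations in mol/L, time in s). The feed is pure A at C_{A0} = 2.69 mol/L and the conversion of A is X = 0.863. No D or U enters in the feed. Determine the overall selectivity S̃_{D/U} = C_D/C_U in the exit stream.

0.337

Exit C_A = C_{A0}(1−X) = 2.69×0.137 = 0.3685 mol/L.
In a CSTR the entire volume is at exit conditions, so r_D = 0.754×0.3685^2 = 0.1024 and r_U = 1.36×0.3685^1.5 = 0.3043.
Overall selectivity = C_D/C_U = r_Dτ/(r_Uτ) = r_D/r_U = 0.337.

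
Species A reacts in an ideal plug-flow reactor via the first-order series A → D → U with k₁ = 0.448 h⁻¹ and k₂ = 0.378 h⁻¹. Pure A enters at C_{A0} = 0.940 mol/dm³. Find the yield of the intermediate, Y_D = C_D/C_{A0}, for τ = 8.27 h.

0.123

Solving the coupled first-order balances gives C_D(τ) = [k₁/(k₂−k₁)]·C_{A0}·(e^(−k₁τ) − e^(−k₂τ)).
e^(−k₁τ) = e^(−0.448×8.27) = e^(−3.705) = 0.02460; e^(−k₂τ) = e^(−3.126) = 0.04389.
C_D = 0.448×0.940/(0.378−0.448) × (0.02460−0.04389) = (-6.016)×(-0.01929) = 0.1160 mol/dm³.
Y_D = C_D/C_{A0} = 0.1160/0.940 = 0.123.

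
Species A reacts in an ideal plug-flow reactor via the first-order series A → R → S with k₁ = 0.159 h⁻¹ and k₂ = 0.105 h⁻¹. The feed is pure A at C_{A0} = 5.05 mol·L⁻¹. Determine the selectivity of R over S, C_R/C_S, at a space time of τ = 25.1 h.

The intermediate concentration in a first-order A→B→C sequence is C_R = k₁C_{A0}(e^(−k₁τ) − e^(−k₂τ))/(k₂−k₁).
e^(−k₁τ) = e^(−0.159×25.1) = e^(−3.991) = 0.01848; e^(−k₂τ) = e^(−2.635) = 0.07168.
C_R = 0.159×5.05/(0.105−0.159) × (0.01848−0.07168) = (-14.87)×(-0.05320) = 0.7911 mol·L⁻¹.
C_A = C_{A0}e^(−k₁τ) = 0.09334 mol·L⁻¹, so C_S = C_{A0}−C_A−C_R = 4.166 mol·L⁻¹; C_R/C_S = 0.190.

0.190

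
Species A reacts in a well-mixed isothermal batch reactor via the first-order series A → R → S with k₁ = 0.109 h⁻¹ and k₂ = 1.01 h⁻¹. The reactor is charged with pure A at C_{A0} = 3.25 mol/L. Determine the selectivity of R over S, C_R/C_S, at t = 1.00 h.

1.66

Solving the coupled first-order balances gives C_R(t) = [k₁/(k₂−k₁)]·C_{A0}·(e^(−k₁t) − e^(−k₂t)).
e^(−k₁t) = e^(−0.109×1.00) = e^(−0.1090) = 0.8967; e^(−k₂t) = e^(−1.010) = 0.3642.
C_R = 0.109×3.25/(1.01−0.109) × (0.8967−0.3642) = 0.3932×0.5325 = 0.2094 mol/L.
C_A = C_{A0}e^(−k₁t) = 2.914 mol/L, so C_S = C_{A0}−C_A−C_R = 0.1263 mol/L; C_R/C_S = 1.66.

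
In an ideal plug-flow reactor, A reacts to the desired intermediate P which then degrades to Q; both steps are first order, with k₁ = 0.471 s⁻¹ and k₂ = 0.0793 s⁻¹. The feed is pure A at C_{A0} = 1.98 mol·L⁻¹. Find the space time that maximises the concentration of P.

4.55 s

Setting dC_P/dτ = 0 gives τ_opt = ln(k₂/k₁)/(k₂−k₁).
= ln(0.0793/0.471)/(0.0793−0.471) = ln(0.1684)/-0.3917 = -1.782/-0.3917 = 4.55 s.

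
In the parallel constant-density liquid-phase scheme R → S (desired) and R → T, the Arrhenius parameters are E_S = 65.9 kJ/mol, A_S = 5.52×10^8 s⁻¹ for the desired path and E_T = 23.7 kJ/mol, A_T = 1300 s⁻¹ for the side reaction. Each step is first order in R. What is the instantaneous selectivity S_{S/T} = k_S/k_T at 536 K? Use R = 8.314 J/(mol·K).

32.8

With equal orders, S_{S/T} = k_S/k_T = (A_S/A_T)·exp[(E_T−E_S)/(RT)].
(E_T−E_S)/(RT) = (23.7−65.9)×10³/(8.314×536) = -42200/4456 = -9.470.
k_S/k_T = (5.52×10^8/1300)·exp(-9.470) = 4.246×10^5 × 7.715×10^-5 = 32.8.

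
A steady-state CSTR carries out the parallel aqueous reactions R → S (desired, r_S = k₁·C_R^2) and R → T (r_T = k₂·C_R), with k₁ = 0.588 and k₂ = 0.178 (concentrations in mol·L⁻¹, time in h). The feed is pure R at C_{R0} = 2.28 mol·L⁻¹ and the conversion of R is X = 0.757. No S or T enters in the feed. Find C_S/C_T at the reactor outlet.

1.83

Exit C_R = C_{R0}(1−X) = 2.28×0.243 = 0.5540 mol·L⁻¹.
A CSTR operates uniformly at the exit composition, giving r_S = 0.1805 and r_T = 0.09862 (each k·C_R^n at C_R = 0.5540).
Overall selectivity = C_S/C_T = r_Sτ/(r_Tτ) = r_S/r_T = 1.83.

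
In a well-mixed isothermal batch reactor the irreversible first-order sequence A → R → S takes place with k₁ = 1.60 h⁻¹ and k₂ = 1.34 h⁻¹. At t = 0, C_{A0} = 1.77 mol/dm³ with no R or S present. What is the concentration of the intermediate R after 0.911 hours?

0.678 mol/dm³

Solving the coupled first-order balances gives C_R(t) = [k₁/(k₂−k₁)]·C_{A0}·(e^(−k₁t) − e^(−k₂t)).
e^(−k₁t) = e^(−1.60×0.911) = e^(−1.458) = 0.2328; e^(−k₂t) = e^(−1.221) = 0.2950.
C_R = 1.60×1.77/(1.34−1.60) × (0.2328−0.2950) = (-10.89)×(-0.06222) = 0.6777 mol/dm³.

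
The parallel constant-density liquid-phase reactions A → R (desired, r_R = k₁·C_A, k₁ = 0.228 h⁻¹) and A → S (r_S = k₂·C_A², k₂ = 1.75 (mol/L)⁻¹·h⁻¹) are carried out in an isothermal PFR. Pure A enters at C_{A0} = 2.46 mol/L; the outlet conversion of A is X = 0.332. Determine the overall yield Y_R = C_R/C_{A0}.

C_A = C_{A0}(1−X) = 1.643 mol/L.
Along a PFR/batch, dC_R/dC_A = −r_R/(r_R+r_S) = −k₁/(k₁+k₂·C_A).
Integrating from C_{A0} to C_A: C_R = (0.228/1.75)·ln[(0.228+1.75·2.46)/(0.228+1.75·1.64)] = 0.1303·ln(4.533/3.104) = 0.04935 mol/L.
Y_R = C_R/C_{A0} = 0.04935/2.46 = 0.0201.

0.0201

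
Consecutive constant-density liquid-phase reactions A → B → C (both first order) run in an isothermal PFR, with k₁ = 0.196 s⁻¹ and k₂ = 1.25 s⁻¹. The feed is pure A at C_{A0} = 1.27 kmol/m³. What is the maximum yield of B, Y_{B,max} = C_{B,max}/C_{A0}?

0.111

For a first-order series the maximum intermediate yield is C_{B,max}/C_{A0} = (k₁/k₂)^[k₂/(k₂−k₁)].
= (0.196/1.25)^(1.25/(1.25−0.196)) = (0.1568)^(1.186) = 0.1111.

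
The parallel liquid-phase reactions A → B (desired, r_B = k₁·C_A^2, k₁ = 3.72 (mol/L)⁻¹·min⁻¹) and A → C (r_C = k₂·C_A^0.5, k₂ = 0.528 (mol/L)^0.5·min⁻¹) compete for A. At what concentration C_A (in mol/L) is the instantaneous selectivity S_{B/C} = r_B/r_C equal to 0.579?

S_{B/C} = (k₁/k₂)·C_A^1.5 ⇒ C_A = (S·k₂/k₁)^(1/1.5).
= (0.579×0.528/3.72)^(0.6667) = (0.08218)^(0.6667) = 0.189 mol/L.

0.189 mol/L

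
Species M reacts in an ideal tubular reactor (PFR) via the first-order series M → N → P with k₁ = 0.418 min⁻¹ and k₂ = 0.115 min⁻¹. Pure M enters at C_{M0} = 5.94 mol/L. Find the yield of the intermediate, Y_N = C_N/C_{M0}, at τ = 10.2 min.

The intermediate concentration in a first-order A→B→C sequence is C_N = k₁C_{M0}(e^(−k₁τ) − e^(−k₂τ))/(k₂−k₁).
e^(−k₁τ) = e^(−0.418×10.2) = e^(−4.264) = 0.01407; e^(−k₂τ) = e^(−1.173) = 0.3094.
C_N = 0.418×5.94/(0.115−0.418) × (0.01407−0.3094) = (-8.194)×(-0.2954) = 2.420 mol/L.
Y_N = C_N/C_{M0} = 2.420/5.94 = 0.407.

0.407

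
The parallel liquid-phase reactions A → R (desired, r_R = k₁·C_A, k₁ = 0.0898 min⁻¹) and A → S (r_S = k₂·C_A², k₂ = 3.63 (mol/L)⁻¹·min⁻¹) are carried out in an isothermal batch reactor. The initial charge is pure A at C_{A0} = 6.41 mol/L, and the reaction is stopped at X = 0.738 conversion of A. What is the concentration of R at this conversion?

0.0329 mol/L

C_A = C_{A0}(1−X) = 1.679 mol/L.
Along a PFR/batch, dC_R/dC_A = −r_R/(r_R+r_S) = −k₁/(k₁+k₂·C_A).
Integrating from C_{A0} to C_A: C_R = (0.0898/3.63)·ln[(0.0898+3.63·6.41)/(0.0898+3.63·1.68)] = 0.02474·ln(23.36/6.186) = 0.03287 mol/L.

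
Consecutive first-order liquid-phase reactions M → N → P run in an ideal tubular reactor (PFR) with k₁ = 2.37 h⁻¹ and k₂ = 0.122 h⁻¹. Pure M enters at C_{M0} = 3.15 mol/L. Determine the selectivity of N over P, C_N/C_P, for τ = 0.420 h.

33.2

For first-order series with pure M initially, C_N(τ) = k₁C_{M0}/(k₂−k₁)·(e^(−k₁τ) − e^(−k₂τ)).
e^(−k₁τ) = e^(−2.37×0.420) = e^(−0.9954) = 0.3696; e^(−k₂τ) = e^(−0.05124) = 0.9501.
C_N = 2.37×3.15/(0.122−2.37) × (0.3696−0.9501) = (-3.321)×(-0.5805) = 1.928 mol/L.
C_M = C_{M0}e^(−k₁τ) = 1.164 mol/L, so C_P = C_{M0}−C_M−C_N = 0.05811 mol/L; C_N/C_P = 33.2.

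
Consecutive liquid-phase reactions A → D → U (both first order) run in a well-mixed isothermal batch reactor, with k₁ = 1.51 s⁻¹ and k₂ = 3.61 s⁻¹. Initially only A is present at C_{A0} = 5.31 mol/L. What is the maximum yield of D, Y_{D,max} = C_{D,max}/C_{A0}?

For a first-order series the maximum intermediate yield is C_{D,max}/C_{A0} = (k₁/k₂)^[k₂/(k₂−k₁)].
= (1.51/3.61)^(3.61/(3.61−1.51)) = (0.4183)^(1.719) = 0.2235.

0.224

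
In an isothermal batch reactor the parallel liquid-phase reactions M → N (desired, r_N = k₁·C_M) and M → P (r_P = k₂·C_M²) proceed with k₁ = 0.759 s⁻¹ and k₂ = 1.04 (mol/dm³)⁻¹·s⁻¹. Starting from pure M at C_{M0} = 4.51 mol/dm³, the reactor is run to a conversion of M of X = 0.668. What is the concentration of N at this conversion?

C_M = C_{M0}(1−X) = 1.497 mol/dm³.
Along a PFR/batch, dC_N/dC_M = −r_N/(r_N+r_P) = −k₁/(k₁+k₂·C_M).
Integrating from C_{M0} to C_M: C_N = (0.759/1.04)·ln[(0.759+1.04·4.51)/(0.759+1.04·1.50)] = 0.7298·ln(5.449/2.316) = 0.6244 mol/dm³.

0.624 mol/dm³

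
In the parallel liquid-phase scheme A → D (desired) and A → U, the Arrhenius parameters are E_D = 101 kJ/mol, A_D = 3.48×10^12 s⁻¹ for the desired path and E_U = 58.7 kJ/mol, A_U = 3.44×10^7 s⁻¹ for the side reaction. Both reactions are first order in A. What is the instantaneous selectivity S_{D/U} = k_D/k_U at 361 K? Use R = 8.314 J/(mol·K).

With equal orders, S_{D/U} = k_D/k_U = (A_D/A_U)·exp[(E_U−E_D)/(RT)].
(E_U−E_D)/(RT) = (58.7−101)×10³/(8.314×361) = -42300/3001 = -14.09.
k_D/k_U = (3.48×10^12/3.44×10^7)·exp(-14.09) = 1.012×10^5 × 7.572×10^-7 = 0.0766.
Since E_D > E_U, raising the temperature improves selectivity toward D.

0.0766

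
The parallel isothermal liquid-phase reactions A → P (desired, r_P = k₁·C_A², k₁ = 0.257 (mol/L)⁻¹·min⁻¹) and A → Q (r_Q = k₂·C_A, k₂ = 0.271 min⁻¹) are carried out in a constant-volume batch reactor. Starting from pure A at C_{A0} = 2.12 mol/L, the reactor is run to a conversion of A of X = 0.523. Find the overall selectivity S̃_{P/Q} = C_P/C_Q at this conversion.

C_A = C_{A0}(1−X) = 1.011 mol/L.
Along a PFR/batch, dC_Q/dC_A = −r_Q/(r_P+r_Q) = −k₂/(k₂+k₁·C_A).
Integrating from C_{A0} to C_A: C_Q = (0.271/0.257)·ln[(0.271+0.257·2.12)/(0.271+0.257·1.01)] = 1.054·ln(0.8158/0.5309) = 0.4531 mol/L.
Then C_P = (C_{A0}−C_A) − C_Q = 1.109 − 0.4531 = 0.6557 mol/L.
S̃_{P/Q} = C_P/C_Q = 0.6557/0.4531 = 1.45.

1.45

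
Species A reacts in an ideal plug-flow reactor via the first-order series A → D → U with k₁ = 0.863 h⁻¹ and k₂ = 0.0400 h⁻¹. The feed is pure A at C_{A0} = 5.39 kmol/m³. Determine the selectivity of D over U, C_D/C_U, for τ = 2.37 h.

15.6

For first-order series with pure A initially, C_D(τ) = k₁C_{A0}/(k₂−k₁)·(e^(−k₁τ) − e^(−k₂τ)).
e^(−k₁τ) = e^(−0.863×2.37) = e^(−2.045) = 0.1293; e^(−k₂τ) = e^(−0.09480) = 0.9096.
C_D = 0.863×5.39/(0.0400−0.863) × (0.1293−0.9096) = (-5.652)×(-0.7802) = 4.410 kmol/m³.
C_A = C_{A0}e^(−k₁τ) = 0.6971 kmol/m³, so C_U = C_{A0}−C_A−C_D = 0.2831 kmol/m³; C_D/C_U = 15.6.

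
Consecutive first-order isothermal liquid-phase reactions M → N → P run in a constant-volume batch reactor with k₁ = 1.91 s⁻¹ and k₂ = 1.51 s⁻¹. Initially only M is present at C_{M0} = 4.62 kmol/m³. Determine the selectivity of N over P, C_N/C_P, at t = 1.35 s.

For first-order series with pure M initially, C_N(t) = k₁C_{M0}/(k₂−k₁)·(e^(−k₁t) − e^(−k₂t)).
e^(−k₁t) = e^(−1.91×1.35) = e^(−2.579) = 0.07589; e^(−k₂t) = e^(−2.038) = 0.1302.
C_N = 1.91×4.62/(1.51−1.91) × (0.07589−0.1302) = (-22.06)×(-0.05434) = 1.199 kmol/m³.
C_M = C_{M0}e^(−k₁t) = 0.3506 kmol/m³, so C_P = C_{M0}−C_M−C_N = 3.071 kmol/m³; C_N/C_P = 0.390.

0.390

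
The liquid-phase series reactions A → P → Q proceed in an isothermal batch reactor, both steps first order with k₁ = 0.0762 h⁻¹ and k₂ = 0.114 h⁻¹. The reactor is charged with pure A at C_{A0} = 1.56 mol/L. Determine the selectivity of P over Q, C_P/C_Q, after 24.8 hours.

0.279

The intermediate concentration in a first-order A→B→C sequence is C_P = k₁C_{A0}(e^(−k₁t) − e^(−k₂t))/(k₂−k₁).
e^(−k₁t) = e^(−0.0762×24.8) = e^(−1.890) = 0.1511; e^(−k₂t) = e^(−2.827) = 0.05918.
C_P = 0.0762×1.56/(0.114−0.0762) × (0.1511−0.05918) = 3.145×0.09193 = 0.2891 mol/L.
C_A = C_{A0}e^(−k₁t) = 0.2357 mol/L, so C_Q = C_{A0}−C_A−C_P = 1.035 mol/L; C_P/C_Q = 0.279.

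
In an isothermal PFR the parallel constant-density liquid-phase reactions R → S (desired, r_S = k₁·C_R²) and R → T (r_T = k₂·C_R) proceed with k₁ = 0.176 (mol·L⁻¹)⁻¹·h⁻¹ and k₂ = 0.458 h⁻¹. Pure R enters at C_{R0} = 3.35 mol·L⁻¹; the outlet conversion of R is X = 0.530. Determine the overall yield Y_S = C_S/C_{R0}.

0.255

C_R = C_{R0}(1−X) = 1.575 mol·L⁻¹.
Along a PFR/batch, dC_T/dC_R = −r_T/(r_S+r_T) = −k₂/(k₂+k₁·C_R).
Integrating from C_{R0} to C_R: C_T = (0.458/0.176)·ln[(0.458+0.176·3.35)/(0.458+0.176·1.57)] = 2.602·ln(1.048/0.7351) = 0.9218 mol·L⁻¹.
Then C_S = (C_{R0}−C_R) − C_T = 1.776 − 0.9218 = 0.8537 mol·L⁻¹.
Y_S = C_S/C_{R0} = 0.8537/3.35 = 0.255.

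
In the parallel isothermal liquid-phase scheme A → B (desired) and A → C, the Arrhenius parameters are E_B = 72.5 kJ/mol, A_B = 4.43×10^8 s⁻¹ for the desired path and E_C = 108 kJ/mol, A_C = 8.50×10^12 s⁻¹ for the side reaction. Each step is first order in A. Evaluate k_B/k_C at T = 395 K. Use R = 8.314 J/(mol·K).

2.58

With equal orders, S_{B/C} = k_B/k_C = (A_B/A_C)·exp[(E_C−E_B)/(RT)].
(E_C−E_B)/(RT) = (108−72.5)×10³/(8.314×395) = 35500/3284 = 10.81.
k_B/k_C = (4.43×10^8/8.50×10^12)·exp(10.81) = 5.212×10^-5 × 49508 = 2.58.
Since E_B < E_C, lowering the temperature improves selectivity toward B.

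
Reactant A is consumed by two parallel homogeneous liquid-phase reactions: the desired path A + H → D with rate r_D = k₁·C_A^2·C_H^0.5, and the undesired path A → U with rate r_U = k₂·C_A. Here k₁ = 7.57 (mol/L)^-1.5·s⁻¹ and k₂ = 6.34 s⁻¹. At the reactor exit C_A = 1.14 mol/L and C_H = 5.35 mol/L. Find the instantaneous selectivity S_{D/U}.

S_{D/U} = r_D/r_U = (k₁·C_A^2·C_H^0.5)/(k₂·C_A) = (k₁/k₂)·C_A·C_H^0.5.
= (7.57×1.140^2×5.350^0.5) / (6.34×1.140) = 22.76/7.228 = 3.15.

3.15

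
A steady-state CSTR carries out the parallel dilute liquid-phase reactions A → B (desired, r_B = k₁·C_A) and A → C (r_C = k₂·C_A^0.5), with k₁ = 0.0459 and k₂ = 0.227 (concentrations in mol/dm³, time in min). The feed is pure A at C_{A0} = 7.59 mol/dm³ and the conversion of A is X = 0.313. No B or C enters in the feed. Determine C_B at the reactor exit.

0.750 mol/dm³

Exit C_A = C_{A0}(1−X) = 7.59×0.687 = 5.214 mol/dm³.
In a CSTR the entire volume is at exit conditions, so r_B = 0.0459×5.214 = 0.2393 and r_C = 0.227×5.214^0.5 = 0.5184.
Fraction of consumed A going to B: r_B/(r_B+r_C) = 0.3159.
C_B = 0.3159·C_{A0}·X = 0.3159×7.59×0.313 = 0.750 mol/dm³.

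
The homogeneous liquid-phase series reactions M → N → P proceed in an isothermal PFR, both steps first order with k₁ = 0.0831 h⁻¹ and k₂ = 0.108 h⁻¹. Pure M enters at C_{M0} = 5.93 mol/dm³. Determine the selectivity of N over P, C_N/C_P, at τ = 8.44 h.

1.65

The intermediate concentration in a first-order A→B→C sequence is C_N = k₁C_{M0}(e^(−k₁τ) − e^(−k₂τ))/(k₂−k₁).
e^(−k₁τ) = e^(−0.0831×8.44) = e^(−0.7014) = 0.4959; e^(−k₂τ) = e^(−0.9115) = 0.4019.
C_N = 0.0831×5.93/(0.108−0.0831) × (0.4959−0.4019) = 19.79×0.09400 = 1.860 mol/dm³.
C_M = C_{M0}e^(−k₁τ) = 2.941 mol/dm³, so C_P = C_{M0}−C_M−C_N = 1.129 mol/dm³; C_N/C_P = 1.65.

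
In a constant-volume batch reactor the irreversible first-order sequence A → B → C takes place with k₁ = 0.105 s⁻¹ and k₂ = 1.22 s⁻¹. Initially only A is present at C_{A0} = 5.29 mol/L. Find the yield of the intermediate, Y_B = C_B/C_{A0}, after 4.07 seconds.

Solving the coupled first-order balances gives C_B(t) = [k₁/(k₂−k₁)]·C_{A0}·(e^(−k₁t) − e^(−k₂t)).
e^(−k₁t) = e^(−0.105×4.07) = e^(−0.4274) = 0.6522; e^(−k₂t) = e^(−4.965) = 0.006975.
C_B = 0.105×5.29/(1.22−0.105) × (0.6522−0.006975) = 0.4982×0.6453 = 0.3214 mol/L.
Y_B = C_B/C_{A0} = 0.3214/5.29 = 0.0608.

0.0608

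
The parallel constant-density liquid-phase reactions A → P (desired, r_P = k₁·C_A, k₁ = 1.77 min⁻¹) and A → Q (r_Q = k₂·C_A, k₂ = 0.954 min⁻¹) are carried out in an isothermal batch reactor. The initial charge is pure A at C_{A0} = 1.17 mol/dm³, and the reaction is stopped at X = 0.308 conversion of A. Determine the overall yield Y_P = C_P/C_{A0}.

C_A = C_{A0}(1−X) = 0.8096 mol/dm³.
Both paths are first order in A, so the instantaneous fraction to P is constant: dC_P/d(−C_A) = k₁/(k₁+k₂) = 0.6498.
C_P = 0.6498·(C_{A0}−C_A) = 0.6498×0.3604 = 0.234 mol/dm³.
Y_P = C_P/C_{A0} = 0.2342/1.17 = 0.200.

0.200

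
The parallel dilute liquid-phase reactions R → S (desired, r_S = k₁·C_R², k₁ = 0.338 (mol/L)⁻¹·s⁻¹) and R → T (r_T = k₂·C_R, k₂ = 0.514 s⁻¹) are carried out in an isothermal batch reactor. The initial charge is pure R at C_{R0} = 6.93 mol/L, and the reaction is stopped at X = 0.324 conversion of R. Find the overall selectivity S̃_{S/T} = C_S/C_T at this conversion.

3.78

C_R = C_{R0}(1−X) = 4.685 mol/L.
Along a PFR/batch, dC_T/dC_R = −r_T/(r_S+r_T) = −k₂/(k₂+k₁·C_R).
Integrating from C_{R0} to C_R: C_T = (0.514/0.338)·ln[(0.514+0.338·6.93)/(0.514+0.338·4.68)] = 1.521·ln(2.856/2.097) = 0.4696 mol/L.
Then C_S = (C_{R0}−C_R) − C_T = 2.245 − 0.4696 = 1.776 mol/L.
S̃_{S/T} = C_S/C_T = 1.776/0.4696 = 3.78.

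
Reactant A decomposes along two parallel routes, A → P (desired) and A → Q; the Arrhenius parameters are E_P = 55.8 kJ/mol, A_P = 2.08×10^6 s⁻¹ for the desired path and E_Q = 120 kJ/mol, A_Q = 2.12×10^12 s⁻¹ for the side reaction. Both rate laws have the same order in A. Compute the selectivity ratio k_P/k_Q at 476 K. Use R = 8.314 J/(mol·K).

With equal orders, S_{P/Q} = k_P/k_Q = (A_P/A_Q)·exp[(E_Q−E_P)/(RT)].
(E_Q−E_P)/(RT) = (120−55.8)×10³/(8.314×476) = 64200/3957 = 16.22.
k_P/k_Q = (2.08×10^6/2.12×10^12)·exp(16.22) = 9.811×10^-7 × 1.110×10^7 = 10.9.

10.9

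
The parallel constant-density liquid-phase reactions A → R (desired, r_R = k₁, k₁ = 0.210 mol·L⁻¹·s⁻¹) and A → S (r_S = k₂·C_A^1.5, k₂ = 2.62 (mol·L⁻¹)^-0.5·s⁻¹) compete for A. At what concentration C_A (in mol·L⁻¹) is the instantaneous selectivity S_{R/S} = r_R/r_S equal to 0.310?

S_{R/S} = (k₁/k₂)·C_A^-1.5 ⇒ C_A = (S·k₂/k₁)^(1/(-1.5)).
= (0.310×2.62/0.210)^(-0.6667) = (3.868)^(-0.6667) = 0.406 mol·L⁻¹.

0.406 mol·L⁻¹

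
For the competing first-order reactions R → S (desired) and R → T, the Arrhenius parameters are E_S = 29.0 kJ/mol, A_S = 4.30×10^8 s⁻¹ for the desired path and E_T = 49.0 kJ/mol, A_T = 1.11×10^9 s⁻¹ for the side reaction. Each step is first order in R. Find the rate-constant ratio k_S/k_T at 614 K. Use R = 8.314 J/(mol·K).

19.5

Since both paths have the same order in R, the concentration cancels and S_{S/T} = k_S/k_T = (A_S/A_T)·exp[(E_T−E_S)/(RT)].
(E_T−E_S)/(RT) = (49.0−29.0)×10³/(8.314×614) = 20000/5105 = 3.918.
k_S/k_T = (4.30×10^8/1.11×10^9)·exp(3.918) = 0.3874 × 50.29 = 19.5.
Since E_S < E_T, lowering the temperature improves selectivity toward S.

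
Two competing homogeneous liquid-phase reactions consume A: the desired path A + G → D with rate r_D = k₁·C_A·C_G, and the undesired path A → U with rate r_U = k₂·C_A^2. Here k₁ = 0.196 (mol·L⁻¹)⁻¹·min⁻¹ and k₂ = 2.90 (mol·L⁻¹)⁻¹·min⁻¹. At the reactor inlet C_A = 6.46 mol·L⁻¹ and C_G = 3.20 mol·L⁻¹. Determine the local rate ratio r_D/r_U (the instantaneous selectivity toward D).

S_{D/U} = r_D/r_U = (k₁·C_A·C_G)/(k₂·C_A^2) = (k₁/k₂)·C_A⁻¹·C_G.
= (0.196×6.460×3.200) / (2.90×6.460^2) = 4.052/121.0 = 0.0335.
The undesired path is higher order in A, so low C_A (CSTR or dilute feed) favours D.

0.0335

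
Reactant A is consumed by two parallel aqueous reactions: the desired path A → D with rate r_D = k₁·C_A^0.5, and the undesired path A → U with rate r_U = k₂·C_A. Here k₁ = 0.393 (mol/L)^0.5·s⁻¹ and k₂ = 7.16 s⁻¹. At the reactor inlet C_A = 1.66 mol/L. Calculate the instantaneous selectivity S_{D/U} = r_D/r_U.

0.0426

S_{D/U} = r_D/r_U = (k₁·C_A^0.5)/(k₂·C_A) = (k₁/k₂)·C_A^-0.5.
= (0.393×1.660^0.5) / (7.16×1.660) = 0.5063/11.89 = 0.0426.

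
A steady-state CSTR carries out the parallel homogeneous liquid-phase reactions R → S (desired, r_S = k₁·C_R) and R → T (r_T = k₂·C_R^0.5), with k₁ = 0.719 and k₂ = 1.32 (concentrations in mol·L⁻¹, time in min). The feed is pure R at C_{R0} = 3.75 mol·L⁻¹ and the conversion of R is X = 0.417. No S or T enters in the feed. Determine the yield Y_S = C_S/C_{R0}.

0.186

Exit C_R = C_{R0}(1−X) = 3.75×0.583 = 2.186 mol·L⁻¹.
In a CSTR the entire volume is at exit conditions, so r_S = 0.719×2.186 = 1.572 and r_T = 1.32×2.186^0.5 = 1.952.
Fraction of consumed R going to S: r_S/(r_S+r_T) = 0.4461.
C_S = 0.4461·C_{R0}·X = 0.4461×3.75×0.417 = 0.698 mol·L⁻¹; Y_S = C_S/C_{R0} = 0.186.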